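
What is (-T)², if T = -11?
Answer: 121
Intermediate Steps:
(-T)² = (-1*(-11))² = 11² = 121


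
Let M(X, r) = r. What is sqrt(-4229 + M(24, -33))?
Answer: I*sqrt(4262) ≈ 65.284*I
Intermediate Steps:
sqrt(-4229 + M(24, -33)) = sqrt(-4229 - 33) = sqrt(-4262) = I*sqrt(4262)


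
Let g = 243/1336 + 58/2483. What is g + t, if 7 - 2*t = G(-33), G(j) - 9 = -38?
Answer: 60392041/3317288 ≈ 18.205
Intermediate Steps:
G(j) = -29 (G(j) = 9 - 38 = -29)
t = 18 (t = 7/2 - 1/2*(-29) = 7/2 + 29/2 = 18)
g = 680857/3317288 (g = 243*(1/1336) + 58*(1/2483) = 243/1336 + 58/2483 = 680857/3317288 ≈ 0.20525)
g + t = 680857/3317288 + 18 = 60392041/3317288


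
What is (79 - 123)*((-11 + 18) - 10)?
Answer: 132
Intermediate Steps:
(79 - 123)*((-11 + 18) - 10) = -44*(7 - 10) = -44*(-3) = 132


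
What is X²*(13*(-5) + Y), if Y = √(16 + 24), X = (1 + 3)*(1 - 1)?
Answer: 0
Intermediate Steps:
X = 0 (X = 4*0 = 0)
Y = 2*√10 (Y = √40 = 2*√10 ≈ 6.3246)
X²*(13*(-5) + Y) = 0²*(13*(-5) + 2*√10) = 0*(-65 + 2*√10) = 0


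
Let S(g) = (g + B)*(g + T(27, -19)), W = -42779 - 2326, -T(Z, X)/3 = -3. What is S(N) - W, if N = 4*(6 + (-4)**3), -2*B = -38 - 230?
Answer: 66959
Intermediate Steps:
T(Z, X) = 9 (T(Z, X) = -3*(-3) = 9)
B = 134 (B = -(-38 - 230)/2 = -1/2*(-268) = 134)
W = -45105
N = -232 (N = 4*(6 - 64) = 4*(-58) = -232)
S(g) = (9 + g)*(134 + g) (S(g) = (g + 134)*(g + 9) = (134 + g)*(9 + g) = (9 + g)*(134 + g))
S(N) - W = (1206 + (-232)**2 + 143*(-232)) - 1*(-45105) = (1206 + 53824 - 33176) + 45105 = 21854 + 45105 = 66959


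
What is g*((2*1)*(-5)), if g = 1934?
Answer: -19340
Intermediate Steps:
g*((2*1)*(-5)) = 1934*((2*1)*(-5)) = 1934*(2*(-5)) = 1934*(-10) = -19340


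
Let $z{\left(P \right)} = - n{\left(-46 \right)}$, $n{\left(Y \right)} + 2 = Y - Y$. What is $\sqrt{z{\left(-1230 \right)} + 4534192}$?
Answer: $\sqrt{4534194} \approx 2129.4$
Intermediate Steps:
$n{\left(Y \right)} = -2$ ($n{\left(Y \right)} = -2 + \left(Y - Y\right) = -2 + 0 = -2$)
$z{\left(P \right)} = 2$ ($z{\left(P \right)} = \left(-1\right) \left(-2\right) = 2$)
$\sqrt{z{\left(-1230 \right)} + 4534192} = \sqrt{2 + 4534192} = \sqrt{4534194}$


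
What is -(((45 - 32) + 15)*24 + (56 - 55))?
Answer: -673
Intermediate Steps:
-(((45 - 32) + 15)*24 + (56 - 55)) = -((13 + 15)*24 + 1) = -(28*24 + 1) = -(672 + 1) = -1*673 = -673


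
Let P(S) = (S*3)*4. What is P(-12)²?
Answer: 20736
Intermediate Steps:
P(S) = 12*S (P(S) = (3*S)*4 = 12*S)
P(-12)² = (12*(-12))² = (-144)² = 20736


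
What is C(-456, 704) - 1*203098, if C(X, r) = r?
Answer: -202394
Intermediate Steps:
C(-456, 704) - 1*203098 = 704 - 1*203098 = 704 - 203098 = -202394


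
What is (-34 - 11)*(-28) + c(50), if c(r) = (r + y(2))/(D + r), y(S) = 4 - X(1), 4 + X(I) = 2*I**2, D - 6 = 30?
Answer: 54208/43 ≈ 1260.7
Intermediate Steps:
D = 36 (D = 6 + 30 = 36)
X(I) = -4 + 2*I**2
y(S) = 6 (y(S) = 4 - (-4 + 2*1**2) = 4 - (-4 + 2*1) = 4 - (-4 + 2) = 4 - 1*(-2) = 4 + 2 = 6)
c(r) = (6 + r)/(36 + r) (c(r) = (r + 6)/(36 + r) = (6 + r)/(36 + r))
(-34 - 11)*(-28) + c(50) = (-34 - 11)*(-28) + (6 + 50)/(36 + 50) = -45*(-28) + 56/86 = 1260 + (1/86)*56 = 1260 + 28/43 = 54208/43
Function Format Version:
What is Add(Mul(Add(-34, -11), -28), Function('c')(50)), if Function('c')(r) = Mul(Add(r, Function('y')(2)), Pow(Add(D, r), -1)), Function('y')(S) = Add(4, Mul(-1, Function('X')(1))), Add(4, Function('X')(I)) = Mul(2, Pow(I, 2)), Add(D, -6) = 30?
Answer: Rational(54208, 43) ≈ 1260.7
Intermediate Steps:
D = 36 (D = Add(6, 30) = 36)
Function('X')(I) = Add(-4, Mul(2, Pow(I, 2)))
Function('y')(S) = 6 (Function('y')(S) = Add(4, Mul(-1, Add(-4, Mul(2, Pow(1, 2))))) = Add(4, Mul(-1, Add(-4, Mul(2, 1)))) = Add(4, Mul(-1, Add(-4, 2))) = Add(4, Mul(-1, -2)) = Add(4, 2) = 6)
Function('c')(r) = Mul(Pow(Add(36, r), -1), Add(6, r)) (Function('c')(r) = Mul(Add(r, 6), Pow(Add(36, r), -1)) = Mul(Add(6, r), Pow(Add(36, r), -1)) = Mul(Pow(Add(36, r), -1), Add(6, r)))
Add(Mul(Add(-34, -11), -28), Function('c')(50)) = Add(Mul(Add(-34, -11), -28), Mul(Pow(Add(36, 50), -1), Add(6, 50))) = Add(Mul(-45, -28), Mul(Pow(86, -1), 56)) = Add(1260, Mul(Rational(1, 86), 56)) = Add(1260, Rational(28, 43)) = Rational(54208, 43)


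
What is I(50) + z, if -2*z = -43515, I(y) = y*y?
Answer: 48515/2 ≈ 24258.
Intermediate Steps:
I(y) = y²
z = 43515/2 (z = -½*(-43515) = 43515/2 ≈ 21758.)
I(50) + z = 50² + 43515/2 = 2500 + 43515/2 = 48515/2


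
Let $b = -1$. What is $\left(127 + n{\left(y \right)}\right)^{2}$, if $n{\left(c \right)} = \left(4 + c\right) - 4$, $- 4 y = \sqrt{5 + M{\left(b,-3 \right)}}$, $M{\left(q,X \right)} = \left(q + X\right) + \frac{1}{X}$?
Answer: $\frac{\left(1524 - \sqrt{6}\right)^{2}}{144} \approx 16077.0$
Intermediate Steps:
$M{\left(q,X \right)} = X + q + \frac{1}{X}$ ($M{\left(q,X \right)} = \left(X + q\right) + \frac{1}{X} = X + q + \frac{1}{X}$)
$y = - \frac{\sqrt{6}}{12}$ ($y = - \frac{\sqrt{5 - \left(4 + \frac{1}{3}\right)}}{4} = - \frac{\sqrt{5 - \frac{13}{3}}}{4} = - \frac{\sqrt{\frac{2}{3}}}{4} = - \frac{\frac{1}{3} \sqrt{6}}{4} = - \frac{\sqrt{6}}{12} \approx -0.20412$)
$n{\left(c \right)} = c$
$\left(127 + n{\left(y \right)}\right)^{2} = \left(127 - \frac{\sqrt{6}}{12}\right)^{2}$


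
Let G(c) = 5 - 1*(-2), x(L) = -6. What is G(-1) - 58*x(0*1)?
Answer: 355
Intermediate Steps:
G(c) = 7 (G(c) = 5 + 2 = 7)
G(-1) - 58*x(0*1) = 7 - 58*(-6) = 7 + 348 = 355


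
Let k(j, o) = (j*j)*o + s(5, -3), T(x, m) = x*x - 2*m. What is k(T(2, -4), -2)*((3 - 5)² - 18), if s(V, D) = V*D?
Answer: 4242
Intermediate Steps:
T(x, m) = x² - 2*m
s(V, D) = D*V
k(j, o) = -15 + o*j² (k(j, o) = (j*j)*o - 3*5 = j²*o - 15 = o*j² - 15 = -15 + o*j²)
k(T(2, -4), -2)*((3 - 5)² - 18) = (-15 - 2*(2² - 2*(-4))²)*((3 - 5)² - 18) = (-15 - 2*(4 + 8)²)*((-2)² - 18) = (-15 - 2*12²)*(4 - 18) = (-15 - 2*144)*(-14) = (-15 - 288)*(-14) = -303*(-14) = 4242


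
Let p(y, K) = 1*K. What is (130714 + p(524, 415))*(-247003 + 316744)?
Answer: 9145067589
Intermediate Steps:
p(y, K) = K
(130714 + p(524, 415))*(-247003 + 316744) = (130714 + 415)*(-247003 + 316744) = 131129*69741 = 9145067589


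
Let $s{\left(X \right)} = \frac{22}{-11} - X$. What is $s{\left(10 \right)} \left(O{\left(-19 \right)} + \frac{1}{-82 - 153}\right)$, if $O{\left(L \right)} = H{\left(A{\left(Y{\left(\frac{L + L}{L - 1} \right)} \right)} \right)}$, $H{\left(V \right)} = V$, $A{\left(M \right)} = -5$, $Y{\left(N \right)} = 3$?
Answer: $\frac{14112}{235} \approx 60.051$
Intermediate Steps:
$O{\left(L \right)} = -5$
$s{\left(X \right)} = -2 - X$ ($s{\left(X \right)} = 22 \left(- \frac{1}{11}\right) - X = -2 - X$)
$s{\left(10 \right)} \left(O{\left(-19 \right)} + \frac{1}{-82 - 153}\right) = \left(-2 - 10\right) \left(-5 + \frac{1}{-82 - 153}\right) = \left(-2 - 10\right) \left(-5 + \frac{1}{-235}\right) = - 12 \left(-5 - \frac{1}{235}\right) = \left(-12\right) \left(- \frac{1176}{235}\right) = \frac{14112}{235}$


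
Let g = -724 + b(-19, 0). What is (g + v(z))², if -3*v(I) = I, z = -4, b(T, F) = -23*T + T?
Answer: 835396/9 ≈ 92822.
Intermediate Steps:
b(T, F) = -22*T
g = -306 (g = -724 - 22*(-19) = -724 + 418 = -306)
v(I) = -I/3
(g + v(z))² = (-306 - ⅓*(-4))² = (-306 + 4/3)² = (-914/3)² = 835396/9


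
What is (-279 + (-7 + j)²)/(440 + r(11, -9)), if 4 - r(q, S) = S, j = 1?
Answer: -81/151 ≈ -0.53642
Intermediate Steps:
r(q, S) = 4 - S
(-279 + (-7 + j)²)/(440 + r(11, -9)) = (-279 + (-7 + 1)²)/(440 + (4 - 1*(-9))) = (-279 + (-6)²)/(440 + (4 + 9)) = (-279 + 36)/(440 + 13) = -243/453 = -243*1/453 = -81/151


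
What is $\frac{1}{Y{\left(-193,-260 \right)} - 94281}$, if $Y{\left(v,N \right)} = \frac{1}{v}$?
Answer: $- \frac{193}{18196234} \approx -1.0607 \cdot 10^{-5}$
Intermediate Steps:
$\frac{1}{Y{\left(-193,-260 \right)} - 94281} = \frac{1}{\frac{1}{-193} - 94281} = \frac{1}{- \frac{1}{193} - 94281} = \frac{1}{- \frac{18196234}{193}} = - \frac{193}{18196234}$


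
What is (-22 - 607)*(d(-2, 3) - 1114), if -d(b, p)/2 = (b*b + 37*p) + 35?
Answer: 889406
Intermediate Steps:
d(b, p) = -70 - 74*p - 2*b² (d(b, p) = -2*((b*b + 37*p) + 35) = -2*((b² + 37*p) + 35) = -2*(35 + b² + 37*p) = -70 - 74*p - 2*b²)
(-22 - 607)*(d(-2, 3) - 1114) = (-22 - 607)*((-70 - 74*3 - 2*(-2)²) - 1114) = -629*((-70 - 222 - 2*4) - 1114) = -629*((-70 - 222 - 8) - 1114) = -629*(-300 - 1114) = -629*(-1414) = 889406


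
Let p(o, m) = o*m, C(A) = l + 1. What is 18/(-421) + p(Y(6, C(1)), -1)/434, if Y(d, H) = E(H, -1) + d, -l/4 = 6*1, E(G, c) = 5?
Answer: -12443/182714 ≈ -0.068101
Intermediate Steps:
l = -24 ≈ -24.000
C(A) = -23 (C(A) = -24 + 1 = -23)
Y(d, H) = 5 + d
p(o, m) = m*o
18/(-421) + p(Y(6, C(1)), -1)/434 = 18/(-421) - (5 + 6)/434 = 18*(-1/421) - 1*11*(1/434) = -18/421 - 11*1/434 = -18/421 - 11/434 = -12443/182714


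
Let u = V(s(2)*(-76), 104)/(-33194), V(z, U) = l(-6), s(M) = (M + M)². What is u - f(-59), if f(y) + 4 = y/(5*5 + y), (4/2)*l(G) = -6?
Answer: 639010/282149 ≈ 2.2648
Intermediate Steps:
s(M) = 4*M² (s(M) = (2*M)² = 4*M²)
l(G) = -3 (l(G) = (½)*(-6) = -3)
V(z, U) = -3
f(y) = -4 + y/(25 + y) (f(y) = -4 + y/(5*5 + y) = -4 + y/(25 + y))
u = 3/33194 (u = -3/(-33194) = -3*(-1/33194) = 3/33194 ≈ 9.0378e-5)
u - f(-59) = 3/33194 - (-100 - 3*(-59))/(25 - 59) = 3/33194 - (-100 + 177)/(-34) = 3/33194 - (-1)*77/34 = 3/33194 - 1*(-77/34) = 3/33194 + 77/34 = 639010/282149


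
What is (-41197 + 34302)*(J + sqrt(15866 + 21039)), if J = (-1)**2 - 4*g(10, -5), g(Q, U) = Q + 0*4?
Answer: 268905 - 75845*sqrt(305) ≈ -1.0557e+6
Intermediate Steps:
g(Q, U) = Q (g(Q, U) = Q + 0 = Q)
J = -39 (J = (-1)**2 - 4*10 = 1 - 40 = -39)
(-41197 + 34302)*(J + sqrt(15866 + 21039)) = (-41197 + 34302)*(-39 + sqrt(15866 + 21039)) = -6895*(-39 + sqrt(36905)) = -6895*(-39 + 11*sqrt(305)) = 268905 - 75845*sqrt(305)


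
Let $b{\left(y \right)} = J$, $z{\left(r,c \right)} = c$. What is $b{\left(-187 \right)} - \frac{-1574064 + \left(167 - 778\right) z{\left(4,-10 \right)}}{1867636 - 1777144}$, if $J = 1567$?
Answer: $\frac{71684459}{45246} \approx 1584.3$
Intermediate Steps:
$b{\left(y \right)} = 1567$
$b{\left(-187 \right)} - \frac{-1574064 + \left(167 - 778\right) z{\left(4,-10 \right)}}{1867636 - 1777144} = 1567 - \frac{-1574064 + \left(167 - 778\right) \left(-10\right)}{1867636 - 1777144} = 1567 - \frac{-1574064 - -6110}{90492} = 1567 - \left(-1574064 + 6110\right) \frac{1}{90492} = 1567 - \left(-1567954\right) \frac{1}{90492} = 1567 - - \frac{783977}{45246} = 1567 + \frac{783977}{45246} = \frac{71684459}{45246}$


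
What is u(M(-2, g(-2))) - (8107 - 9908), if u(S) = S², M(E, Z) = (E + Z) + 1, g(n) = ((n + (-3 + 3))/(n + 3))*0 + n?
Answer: 1810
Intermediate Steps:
g(n) = n (g(n) = ((n + 0)/(3 + n))*0 + n = (n/(3 + n))*0 + n = 0 + n = n)
M(E, Z) = 1 + E + Z
u(M(-2, g(-2))) - (8107 - 9908) = (1 - 2 - 2)² - (8107 - 9908) = (-3)² - 1*(-1801) = 9 + 1801 = 1810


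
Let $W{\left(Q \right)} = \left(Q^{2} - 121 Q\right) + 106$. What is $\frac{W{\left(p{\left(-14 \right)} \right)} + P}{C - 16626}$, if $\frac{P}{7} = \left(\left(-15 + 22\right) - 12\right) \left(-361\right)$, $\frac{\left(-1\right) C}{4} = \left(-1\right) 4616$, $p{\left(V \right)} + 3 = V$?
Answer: $\frac{15087}{1838} \approx 8.2084$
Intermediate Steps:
$p{\left(V \right)} = -3 + V$
$C = 18464$ ($C = - 4 \left(\left(-1\right) 4616\right) = \left(-4\right) \left(-4616\right) = 18464$)
$W{\left(Q \right)} = 106 + Q^{2} - 121 Q$
$P = 12635$ ($P = 7 \left(\left(-15 + 22\right) - 12\right) \left(-361\right) = 7 \left(7 - 12\right) \left(-361\right) = 7 \left(\left(-5\right) \left(-361\right)\right) = 7 \cdot 1805 = 12635$)
$\frac{W{\left(p{\left(-14 \right)} \right)} + P}{C - 16626} = \frac{\left(106 + \left(-3 - 14\right)^{2} - 121 \left(-3 - 14\right)\right) + 12635}{18464 - 16626} = \frac{\left(106 + \left(-17\right)^{2} - -2057\right) + 12635}{1838} = \left(\left(106 + 289 + 2057\right) + 12635\right) \frac{1}{1838} = \left(2452 + 12635\right) \frac{1}{1838} = 15087 \cdot \frac{1}{1838} = \frac{15087}{1838}$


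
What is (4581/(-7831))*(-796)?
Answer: 3646476/7831 ≈ 465.65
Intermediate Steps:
(4581/(-7831))*(-796) = (4581*(-1/7831))*(-796) = -4581/7831*(-796) = 3646476/7831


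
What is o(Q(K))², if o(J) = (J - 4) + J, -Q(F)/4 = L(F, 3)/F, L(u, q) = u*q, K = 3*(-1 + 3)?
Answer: 784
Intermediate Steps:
K = 6 (K = 3*2 = 6)
L(u, q) = q*u
Q(F) = -12 (Q(F) = -4*3*F/F = -4*3 = -12)
o(J) = -4 + 2*J (o(J) = (-4 + J) + J = -4 + 2*J)
o(Q(K))² = (-4 + 2*(-12))² = (-4 - 24)² = (-28)² = 784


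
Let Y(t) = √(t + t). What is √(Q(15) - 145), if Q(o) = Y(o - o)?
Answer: I*√145 ≈ 12.042*I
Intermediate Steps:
Y(t) = √2*√t (Y(t) = √(2*t) = √2*√t)
Q(o) = 0 (Q(o) = √2*√(o - o) = √2*√0 = √2*0 = 0)
√(Q(15) - 145) = √(0 - 145) = √(-145) = I*√145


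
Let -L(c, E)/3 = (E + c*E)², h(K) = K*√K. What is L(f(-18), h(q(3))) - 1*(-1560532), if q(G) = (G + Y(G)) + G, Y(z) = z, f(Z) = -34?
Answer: -821111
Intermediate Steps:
q(G) = 3*G (q(G) = (G + G) + G = 2*G + G = 3*G)
h(K) = K^(3/2)
L(c, E) = -3*(E + E*c)² (L(c, E) = -3*(E + c*E)² = -3*(E + E*c)²)
L(f(-18), h(q(3))) - 1*(-1560532) = -3*((3*3)^(3/2))²*(1 - 34)² - 1*(-1560532) = -3*(9^(3/2))²*(-33)² + 1560532 = -3*27²*1089 + 1560532 = -3*729*1089 + 1560532 = -2381643 + 1560532 = -821111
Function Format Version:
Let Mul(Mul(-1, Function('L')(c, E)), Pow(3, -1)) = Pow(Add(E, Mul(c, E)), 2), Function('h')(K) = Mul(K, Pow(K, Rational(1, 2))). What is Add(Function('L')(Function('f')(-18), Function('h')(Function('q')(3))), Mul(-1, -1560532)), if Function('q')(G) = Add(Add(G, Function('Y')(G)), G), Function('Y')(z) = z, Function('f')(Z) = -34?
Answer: -821111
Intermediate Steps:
Function('q')(G) = Mul(3, G) (Function('q')(G) = Add(Add(G, G), G) = Add(Mul(2, G), G) = Mul(3, G))
Function('h')(K) = Pow(K, Rational(3, 2))
Function('L')(c, E) = Mul(-3, Pow(Add(E, Mul(E, c)), 2)) (Function('L')(c, E) = Mul(-3, Pow(Add(E, Mul(c, E)), 2)) = Mul(-3, Pow(Add(E, Mul(E, c)), 2)))
Add(Function('L')(Function('f')(-18), Function('h')(Function('q')(3))), Mul(-1, -1560532)) = Add(Mul(-3, Pow(Pow(Mul(3, 3), Rational(3, 2)), 2), Pow(Add(1, -34), 2)), Mul(-1, -1560532)) = Add(Mul(-3, Pow(Pow(9, Rational(3, 2)), 2), Pow(-33, 2)), 1560532) = Add(Mul(-3, Pow(27, 2), 1089), 1560532) = Add(Mul(-3, 729, 1089), 1560532) = Add(-2381643, 1560532) = -821111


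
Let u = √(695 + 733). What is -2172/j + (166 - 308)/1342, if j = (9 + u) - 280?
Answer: 389845729/48320723 + 4344*√357/72013 ≈ 9.2076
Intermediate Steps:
u = 2*√357 (u = √1428 = 2*√357 ≈ 37.789)
j = -271 + 2*√357 (j = (9 + 2*√357) - 280 = -271 + 2*√357 ≈ -233.21)
-2172/j + (166 - 308)/1342 = -2172/(-271 + 2*√357) + (166 - 308)/1342 = -2172/(-271 + 2*√357) - 142*1/1342 = -2172/(-271 + 2*√357) - 71/671 = -71/671 - 2172/(-271 + 2*√357)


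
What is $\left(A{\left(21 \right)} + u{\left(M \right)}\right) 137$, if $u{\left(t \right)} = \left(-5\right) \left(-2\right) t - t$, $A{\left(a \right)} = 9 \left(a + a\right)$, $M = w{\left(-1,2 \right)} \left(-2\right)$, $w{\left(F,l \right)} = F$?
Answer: $54252$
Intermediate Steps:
$M = 2$ ($M = \left(-1\right) \left(-2\right) = 2$)
$A{\left(a \right)} = 18 a$ ($A{\left(a \right)} = 9 \cdot 2 a = 18 a$)
$u{\left(t \right)} = 9 t$ ($u{\left(t \right)} = 10 t - t = 9 t$)
$\left(A{\left(21 \right)} + u{\left(M \right)}\right) 137 = \left(18 \cdot 21 + 9 \cdot 2\right) 137 = \left(378 + 18\right) 137 = 396 \cdot 137 = 54252$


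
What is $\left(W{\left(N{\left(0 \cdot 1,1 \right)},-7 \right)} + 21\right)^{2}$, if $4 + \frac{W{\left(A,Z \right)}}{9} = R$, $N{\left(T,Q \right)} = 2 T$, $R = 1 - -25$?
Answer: $47961$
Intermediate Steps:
$R = 26$ ($R = 1 + 25 = 26$)
$W{\left(A,Z \right)} = 198$ ($W{\left(A,Z \right)} = -36 + 9 \cdot 26 = -36 + 234 = 198$)
$\left(W{\left(N{\left(0 \cdot 1,1 \right)},-7 \right)} + 21\right)^{2} = \left(198 + 21\right)^{2} = 219^{2} = 47961$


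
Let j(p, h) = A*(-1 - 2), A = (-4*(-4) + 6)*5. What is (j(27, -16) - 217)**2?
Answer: 299209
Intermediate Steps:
A = 110 (A = (16 + 6)*5 = 22*5 = 110)
j(p, h) = -330 (j(p, h) = 110*(-1 - 2) = 110*(-3) = -330)
(j(27, -16) - 217)**2 = (-330 - 217)**2 = (-547)**2 = 299209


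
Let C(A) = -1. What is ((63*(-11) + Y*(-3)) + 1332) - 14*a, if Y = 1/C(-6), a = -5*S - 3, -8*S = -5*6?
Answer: 1893/2 ≈ 946.50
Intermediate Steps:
S = 15/4 (S = -(-5)*6/8 = -⅛*(-30) = 15/4 ≈ 3.7500)
a = -87/4 (a = -5*15/4 - 3 = -75/4 - 3 = -87/4 ≈ -21.750)
Y = -1 (Y = 1/(-1) = -1)
((63*(-11) + Y*(-3)) + 1332) - 14*a = ((63*(-11) - 1*(-3)) + 1332) - 14*(-87/4) = ((-693 + 3) + 1332) + 609/2 = (-690 + 1332) + 609/2 = 642 + 609/2 = 1893/2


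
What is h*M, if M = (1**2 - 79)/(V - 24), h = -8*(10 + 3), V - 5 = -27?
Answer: -4056/23 ≈ -176.35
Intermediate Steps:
V = -22 (V = 5 - 27 = -22)
h = -104 (h = -8*13 = -104)
M = 39/23 (M = (1**2 - 79)/(-22 - 24) = (1 - 79)/(-46) = -78*(-1/46) = 39/23 ≈ 1.6957)
h*M = -104*39/23 = -4056/23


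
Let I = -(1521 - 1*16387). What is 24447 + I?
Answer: 39313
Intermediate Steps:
I = 14866 (I = -(1521 - 16387) = -1*(-14866) = 14866)
24447 + I = 24447 + 14866 = 39313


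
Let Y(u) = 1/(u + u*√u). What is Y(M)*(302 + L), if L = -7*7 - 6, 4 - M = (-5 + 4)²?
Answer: -247/6 + 247*√3/6 ≈ 30.136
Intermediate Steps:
M = 3 (M = 4 - (-5 + 4)² = 4 - 1*(-1)² = 4 - 1*1 = 4 - 1 = 3)
L = -55 (L = -49 - 6 = -55)
Y(u) = 1/(u + u^(3/2))
Y(M)*(302 + L) = (302 - 55)/(3 + 3^(3/2)) = 247/(3 + 3*√3)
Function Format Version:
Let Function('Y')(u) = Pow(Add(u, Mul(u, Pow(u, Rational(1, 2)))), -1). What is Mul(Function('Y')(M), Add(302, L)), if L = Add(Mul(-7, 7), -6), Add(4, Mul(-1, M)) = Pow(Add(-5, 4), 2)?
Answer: Add(Rational(-247, 6), Mul(Rational(247, 6), Pow(3, Rational(1, 2)))) ≈ 30.136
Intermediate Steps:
M = 3 (M = Add(4, Mul(-1, Pow(Add(-5, 4), 2))) = Add(4, Mul(-1, Pow(-1, 2))) = Add(4, Mul(-1, 1)) = Add(4, -1) = 3)
L = -55 (L = Add(-49, -6) = -55)
Function('Y')(u) = Pow(Add(u, Pow(u, Rational(3, 2))), -1)
Mul(Function('Y')(M), Add(302, L)) = Mul(Pow(Add(3, Pow(3, Rational(3, 2))), -1), Add(302, -55)) = Mul(Pow(Add(3, Mul(3, Pow(3, Rational(1, 2)))), -1), 247) = Mul(247, Pow(Add(3, Mul(3, Pow(3, Rational(1, 2)))), -1))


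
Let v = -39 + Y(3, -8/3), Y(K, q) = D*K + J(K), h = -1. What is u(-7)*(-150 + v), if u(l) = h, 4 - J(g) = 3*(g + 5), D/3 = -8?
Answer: 281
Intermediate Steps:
D = -24 (D = 3*(-8) = -24)
J(g) = -11 - 3*g (J(g) = 4 - 3*(g + 5) = 4 - 3*(5 + g) = 4 - (15 + 3*g) = 4 + (-15 - 3*g) = -11 - 3*g)
u(l) = -1
Y(K, q) = -11 - 27*K (Y(K, q) = -24*K + (-11 - 3*K) = -11 - 27*K)
v = -131 (v = -39 + (-11 - 27*3) = -39 + (-11 - 81) = -39 - 92 = -131)
u(-7)*(-150 + v) = -(-150 - 131) = -1*(-281) = 281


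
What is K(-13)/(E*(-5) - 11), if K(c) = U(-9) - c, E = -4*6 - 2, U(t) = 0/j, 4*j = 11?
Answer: 13/119 ≈ 0.10924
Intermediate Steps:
j = 11/4 (j = (¼)*11 = 11/4 ≈ 2.7500)
U(t) = 0 (U(t) = 0/(11/4) = 0*(4/11) = 0)
E = -26 (E = -24 - 2 = -26)
K(c) = -c (K(c) = 0 - c = -c)
K(-13)/(E*(-5) - 11) = (-1*(-13))/(-26*(-5) - 11) = 13/(130 - 11) = 13/119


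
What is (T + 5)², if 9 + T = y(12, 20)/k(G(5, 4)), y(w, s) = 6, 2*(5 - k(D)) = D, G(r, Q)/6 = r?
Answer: 529/25 ≈ 21.160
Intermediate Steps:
G(r, Q) = 6*r
k(D) = 5 - D/2
T = -48/5 (T = -9 + 6/(5 - 3*5) = -9 + 6/(5 - ½*30) = -9 + 6/(5 - 15) = -9 + 6/(-10) = -9 + 6*(-⅒) = -9 - ⅗ = -48/5 ≈ -9.6000)
(T + 5)² = (-48/5 + 5)² = (-23/5)² = 529/25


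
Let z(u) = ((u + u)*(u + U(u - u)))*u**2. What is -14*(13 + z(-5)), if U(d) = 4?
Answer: -3682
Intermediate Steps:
z(u) = 2*u**3*(4 + u) (z(u) = ((u + u)*(u + 4))*u**2 = ((2*u)*(4 + u))*u**2 = (2*u*(4 + u))*u**2 = 2*u**3*(4 + u))
-14*(13 + z(-5)) = -14*(13 + 2*(-5)**3*(4 - 5)) = -14*(13 + 2*(-125)*(-1)) = -14*(13 + 250) = -14*263 = -3682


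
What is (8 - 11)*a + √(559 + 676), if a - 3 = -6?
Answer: 9 + √1235 ≈ 44.143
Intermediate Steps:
a = -3 (a = 3 - 6 = -3)
(8 - 11)*a + √(559 + 676) = (8 - 11)*(-3) + √(559 + 676) = -3*(-3) + √1235 = 9 + √1235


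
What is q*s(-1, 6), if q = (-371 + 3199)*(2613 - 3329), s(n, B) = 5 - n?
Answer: -12149088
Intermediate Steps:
q = -2024848 (q = 2828*(-716) = -2024848)
q*s(-1, 6) = -2024848*(5 - 1*(-1)) = -2024848*(5 + 1) = -2024848*6 = -12149088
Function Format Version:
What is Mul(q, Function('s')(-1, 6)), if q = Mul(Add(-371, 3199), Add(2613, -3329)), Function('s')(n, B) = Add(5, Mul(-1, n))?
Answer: -12149088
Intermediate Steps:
q = -2024848 (q = Mul(2828, -716) = -2024848)
Mul(q, Function('s')(-1, 6)) = Mul(-2024848, Add(5, Mul(-1, -1))) = Mul(-2024848, Add(5, 1)) = Mul(-2024848, 6) = -12149088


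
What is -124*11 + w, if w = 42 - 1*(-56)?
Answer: -1266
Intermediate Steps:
w = 98 (w = 42 + 56 = 98)
-124*11 + w = -124*11 + 98 = -1364 + 98 = -1266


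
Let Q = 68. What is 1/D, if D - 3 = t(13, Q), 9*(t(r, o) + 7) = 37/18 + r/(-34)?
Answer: -1377/5252 ≈ -0.26219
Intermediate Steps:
t(r, o) = -1097/162 - r/306 (t(r, o) = -7 + (37/18 + r/(-34))/9 = -7 + (37*(1/18) + r*(-1/34))/9 = -7 + (37/18 - r/34)/9 = -7 + (37/162 - r/306) = -1097/162 - r/306)
D = -5252/1377 (D = 3 + (-1097/162 - 1/306*13) = 3 + (-1097/162 - 13/306) = 3 - 9383/1377 = -5252/1377 ≈ -3.8141)
1/D = 1/(-5252/1377) = -1377/5252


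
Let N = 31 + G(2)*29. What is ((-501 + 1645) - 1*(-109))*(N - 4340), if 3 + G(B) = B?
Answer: -5435514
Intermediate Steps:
G(B) = -3 + B
N = 2 (N = 31 + (-3 + 2)*29 = 31 - 1*29 = 31 - 29 = 2)
((-501 + 1645) - 1*(-109))*(N - 4340) = ((-501 + 1645) - 1*(-109))*(2 - 4340) = (1144 + 109)*(-4338) = 1253*(-4338) = -5435514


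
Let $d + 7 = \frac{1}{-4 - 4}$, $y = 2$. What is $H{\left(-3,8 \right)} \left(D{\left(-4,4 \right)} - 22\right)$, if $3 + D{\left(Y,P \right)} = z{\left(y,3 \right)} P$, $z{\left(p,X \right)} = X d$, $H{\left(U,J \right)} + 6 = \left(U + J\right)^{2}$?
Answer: $- \frac{4199}{2} \approx -2099.5$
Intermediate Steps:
$d = - \frac{57}{8}$ ($d = -7 + \frac{1}{-4 - 4} = -7 + \frac{1}{-8} = -7 - \frac{1}{8} = - \frac{57}{8} \approx -7.125$)
$H{\left(U,J \right)} = -6 + \left(J + U\right)^{2}$ ($H{\left(U,J \right)} = -6 + \left(U + J\right)^{2} = -6 + \left(J + U\right)^{2}$)
$z{\left(p,X \right)} = - \frac{57 X}{8}$ ($z{\left(p,X \right)} = X \left(- \frac{57}{8}\right) = - \frac{57 X}{8}$)
$D{\left(Y,P \right)} = -3 - \frac{171 P}{8}$ ($D{\left(Y,P \right)} = -3 + \left(- \frac{57}{8}\right) 3 P = -3 - \frac{171 P}{8}$)
$H{\left(-3,8 \right)} \left(D{\left(-4,4 \right)} - 22\right) = \left(-6 + \left(8 - 3\right)^{2}\right) \left(\left(-3 - \frac{171}{2}\right) - 22\right) = \left(-6 + 5^{2}\right) \left(\left(-3 - \frac{171}{2}\right) - 22\right) = \left(-6 + 25\right) \left(- \frac{177}{2} - 22\right) = 19 \left(- \frac{221}{2}\right) = - \frac{4199}{2}$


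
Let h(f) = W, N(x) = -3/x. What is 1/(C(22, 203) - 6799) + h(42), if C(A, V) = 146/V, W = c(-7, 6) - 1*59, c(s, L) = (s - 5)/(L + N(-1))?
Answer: -83263280/1380051 ≈ -60.333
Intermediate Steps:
c(s, L) = (-5 + s)/(3 + L) (c(s, L) = (s - 5)/(L - 3/(-1)) = (-5 + s)/(L - 3*(-1)) = (-5 + s)/(L + 3) = (-5 + s)/(3 + L))
W = -181/3 (W = (-5 - 7)/(3 + 6) - 1*59 = -12/9 - 59 = (1/9)*(-12) - 59 = -4/3 - 59 = -181/3 ≈ -60.333)
h(f) = -181/3
1/(C(22, 203) - 6799) + h(42) = 1/(146/203 - 6799) - 181/3 = 1/(-1380051/203) - 181/3 = -203/1380051 - 181/3 = -83263280/1380051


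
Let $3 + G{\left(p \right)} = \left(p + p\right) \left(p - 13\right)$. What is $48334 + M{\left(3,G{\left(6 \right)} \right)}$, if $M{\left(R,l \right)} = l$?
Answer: $48247$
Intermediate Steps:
$G{\left(p \right)} = -3 + 2 p \left(-13 + p\right)$ ($G{\left(p \right)} = -3 + \left(p + p\right) \left(p - 13\right) = -3 + 2 p \left(-13 + p\right)$)
$48334 + M{\left(3,G{\left(6 \right)} \right)} = 48334 - \left(159 - 72\right) = 48334 - 87 = 48247$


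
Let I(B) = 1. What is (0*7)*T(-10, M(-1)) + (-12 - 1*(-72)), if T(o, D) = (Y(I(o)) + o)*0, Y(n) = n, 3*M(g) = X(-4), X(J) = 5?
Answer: 60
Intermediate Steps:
M(g) = 5/3 (M(g) = (1/3)*5 = 5/3)
T(o, D) = 0 (T(o, D) = (1 + o)*0 = 0)
(0*7)*T(-10, M(-1)) + (-12 - 1*(-72)) = (0*7)*0 + (-12 - 1*(-72)) = 0*0 + (-12 + 72) = 0 + 60 = 60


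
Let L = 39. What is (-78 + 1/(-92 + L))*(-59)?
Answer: 243965/53 ≈ 4603.1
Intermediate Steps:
(-78 + 1/(-92 + L))*(-59) = (-78 + 1/(-92 + 39))*(-59) = (-78 + 1/(-53))*(-59) = (-78 - 1/53)*(-59) = -4135/53*(-59) = 243965/53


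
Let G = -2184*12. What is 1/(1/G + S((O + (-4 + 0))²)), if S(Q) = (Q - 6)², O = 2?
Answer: 26208/104831 ≈ 0.25000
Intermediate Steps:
S(Q) = (-6 + Q)²
G = -26208
1/(1/G + S((O + (-4 + 0))²)) = 1/(1/(-26208) + (-6 + (2 + (-4 + 0))²)²) = 1/(-1/26208 + (-6 + (2 - 4)²)²) = 1/(-1/26208 + (-6 + (-2)²)²) = 1/(-1/26208 + (-6 + 4)²) = 1/(-1/26208 + (-2)²) = 1/(-1/26208 + 4) = 1/(104831/26208) = 26208/104831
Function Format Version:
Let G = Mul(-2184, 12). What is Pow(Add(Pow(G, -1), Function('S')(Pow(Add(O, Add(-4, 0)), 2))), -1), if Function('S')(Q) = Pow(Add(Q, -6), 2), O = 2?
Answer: Rational(26208, 104831) ≈ 0.25000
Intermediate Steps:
Function('S')(Q) = Pow(Add(-6, Q), 2)
G = -26208
Pow(Add(Pow(G, -1), Function('S')(Pow(Add(O, Add(-4, 0)), 2))), -1) = Pow(Add(Pow(-26208, -1), Pow(Add(-6, Pow(Add(2, Add(-4, 0)), 2)), 2)), -1) = Pow(Add(Rational(-1, 26208), Pow(Add(-6, Pow(Add(2, -4), 2)), 2)), -1) = Pow(Add(Rational(-1, 26208), Pow(Add(-6, Pow(-2, 2)), 2)), -1) = Pow(Add(Rational(-1, 26208), Pow(Add(-6, 4), 2)), -1) = Pow(Add(Rational(-1, 26208), Pow(-2, 2)), -1) = Pow(Add(Rational(-1, 26208), 4), -1) = Pow(Rational(104831, 26208), -1) = Rational(26208, 104831)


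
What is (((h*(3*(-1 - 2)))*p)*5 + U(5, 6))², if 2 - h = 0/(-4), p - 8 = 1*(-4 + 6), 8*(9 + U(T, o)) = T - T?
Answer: 826281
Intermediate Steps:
U(T, o) = -9 (U(T, o) = -9 + (T - T)/8 = -9 + (⅛)*0 = -9 + 0 = -9)
p = 10 (p = 8 + 1*(-4 + 6) = 8 + 1*2 = 8 + 2 = 10)
h = 2 (h = 2 - 0/(-4) = 2 - 0*(-1)/4 = 2 - 1*0 = 2 + 0 = 2)
(((h*(3*(-1 - 2)))*p)*5 + U(5, 6))² = (((2*(3*(-1 - 2)))*10)*5 - 9)² = (((2*(3*(-3)))*10)*5 - 9)² = (((2*(-9))*10)*5 - 9)² = (-18*10*5 - 9)² = (-180*5 - 9)² = (-900 - 9)² = (-909)² = 826281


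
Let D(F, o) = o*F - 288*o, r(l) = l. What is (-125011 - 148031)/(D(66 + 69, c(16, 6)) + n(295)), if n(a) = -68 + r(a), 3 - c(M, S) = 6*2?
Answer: -136521/802 ≈ -170.23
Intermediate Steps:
c(M, S) = -9 (c(M, S) = 3 - 6*2 = 3 - 1*12 = 3 - 12 = -9)
n(a) = -68 + a
D(F, o) = -288*o + F*o (D(F, o) = F*o - 288*o = -288*o + F*o)
(-125011 - 148031)/(D(66 + 69, c(16, 6)) + n(295)) = (-125011 - 148031)/(-9*(-288 + (66 + 69)) + (-68 + 295)) = -273042/(-9*(-288 + 135) + 227) = -273042/(-9*(-153) + 227) = -273042/(1377 + 227) = -273042/1604 = -273042*1/1604 = -136521/802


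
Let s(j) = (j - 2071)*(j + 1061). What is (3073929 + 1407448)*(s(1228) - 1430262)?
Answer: -15056929287153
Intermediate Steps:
s(j) = (-2071 + j)*(1061 + j)
(3073929 + 1407448)*(s(1228) - 1430262) = (3073929 + 1407448)*((-2197331 + 1228**2 - 1010*1228) - 1430262) = 4481377*((-2197331 + 1507984 - 1240280) - 1430262) = 4481377*(-1929627 - 1430262) = 4481377*(-3359889) = -15056929287153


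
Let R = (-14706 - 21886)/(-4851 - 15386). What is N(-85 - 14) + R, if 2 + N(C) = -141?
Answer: -2857299/20237 ≈ -141.19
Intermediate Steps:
N(C) = -143 (N(C) = -2 - 141 = -143)
R = 36592/20237 (R = -36592/(-20237) = -36592*(-1/20237) = 36592/20237 ≈ 1.8082)
N(-85 - 14) + R = -143 + 36592/20237 = -2857299/20237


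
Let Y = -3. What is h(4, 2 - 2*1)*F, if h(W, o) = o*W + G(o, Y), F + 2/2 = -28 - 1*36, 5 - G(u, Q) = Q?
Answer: -520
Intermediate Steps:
G(u, Q) = 5 - Q
F = -65 (F = -1 + (-28 - 1*36) = -1 + (-28 - 36) = -1 - 64 = -65)
h(W, o) = 8 + W*o (h(W, o) = o*W + (5 - 1*(-3)) = W*o + (5 + 3) = W*o + 8 = 8 + W*o)
h(4, 2 - 2*1)*F = (8 + 4*(2 - 2*1))*(-65) = (8 + 4*(2 - 2))*(-65) = (8 + 4*0)*(-65) = (8 + 0)*(-65) = 8*(-65) = -520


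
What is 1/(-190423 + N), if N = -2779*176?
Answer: -1/679527 ≈ -1.4716e-6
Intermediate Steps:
N = -489104
1/(-190423 + N) = 1/(-190423 - 489104) = 1/(-679527) = -1/679527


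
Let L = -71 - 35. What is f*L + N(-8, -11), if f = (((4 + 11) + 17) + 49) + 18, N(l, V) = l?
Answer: -10502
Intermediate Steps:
L = -106
f = 99 (f = ((15 + 17) + 49) + 18 = (32 + 49) + 18 = 81 + 18 = 99)
f*L + N(-8, -11) = 99*(-106) - 8 = -10494 - 8 = -10502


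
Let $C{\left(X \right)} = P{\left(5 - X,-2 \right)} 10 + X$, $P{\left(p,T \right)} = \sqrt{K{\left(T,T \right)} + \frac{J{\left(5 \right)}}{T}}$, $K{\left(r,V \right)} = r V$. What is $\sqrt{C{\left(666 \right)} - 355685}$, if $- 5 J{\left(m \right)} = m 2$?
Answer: $\sqrt{-355019 + 10 \sqrt{5}} \approx 595.82 i$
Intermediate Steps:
$K{\left(r,V \right)} = V r$
$J{\left(m \right)} = - \frac{2 m}{5}$ ($J{\left(m \right)} = - \frac{m 2}{5} = - \frac{2 m}{5}$)
$P{\left(p,T \right)} = \sqrt{T^{2} - \frac{2}{T}}$ ($P{\left(p,T \right)} = \sqrt{T T + \frac{\left(- \frac{2}{5}\right) 5}{T}} = \sqrt{T^{2} - \frac{2}{T}}$)
$C{\left(X \right)} = X + 10 \sqrt{5}$ ($C{\left(X \right)} = \sqrt{\frac{-2 + \left(-2\right)^{3}}{-2}} \cdot 10 + X = \sqrt{- \frac{-2 - 8}{2}} \cdot 10 + X = \sqrt{\left(- \frac{1}{2}\right) \left(-10\right)} 10 + X = \sqrt{5} \cdot 10 + X = 10 \sqrt{5} + X = X + 10 \sqrt{5}$)
$\sqrt{C{\left(666 \right)} - 355685} = \sqrt{\left(666 + 10 \sqrt{5}\right) - 355685} = \sqrt{-355019 + 10 \sqrt{5}}$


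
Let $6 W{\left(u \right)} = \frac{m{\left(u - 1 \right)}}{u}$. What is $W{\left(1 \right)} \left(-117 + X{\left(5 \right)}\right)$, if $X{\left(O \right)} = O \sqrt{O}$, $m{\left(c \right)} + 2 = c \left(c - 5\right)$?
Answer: $39 - \frac{5 \sqrt{5}}{3} \approx 35.273$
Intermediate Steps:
$m{\left(c \right)} = -2 + c \left(-5 + c\right)$ ($m{\left(c \right)} = -2 + c \left(c - 5\right) = -2 + c \left(-5 + c\right)$)
$X{\left(O \right)} = O^{\frac{3}{2}}$
$W{\left(u \right)} = \frac{3 + \left(-1 + u\right)^{2} - 5 u}{6 u}$ ($W{\left(u \right)} = \frac{\left(-2 + \left(u - 1\right)^{2} - 5 \left(u - 1\right)\right) \frac{1}{u}}{6} = \frac{\left(-2 + \left(-1 + u\right)^{2} - 5 \left(-1 + u\right)\right) \frac{1}{u}}{6} = \frac{\left(-2 + \left(-1 + u\right)^{2} - \left(-5 + 5 u\right)\right) \frac{1}{u}}{6} = \frac{\left(3 + \left(-1 + u\right)^{2} - 5 u\right) \frac{1}{u}}{6} = \frac{\frac{1}{u} \left(3 + \left(-1 + u\right)^{2} - 5 u\right)}{6} = \frac{3 + \left(-1 + u\right)^{2} - 5 u}{6 u}$)
$W{\left(1 \right)} \left(-117 + X{\left(5 \right)}\right) = \frac{4 + 1^{2} - 7}{6 \cdot 1} \left(-117 + 5^{\frac{3}{2}}\right) = \frac{1}{6} \cdot 1 \left(4 + 1 - 7\right) \left(-117 + 5 \sqrt{5}\right) = \frac{1}{6} \cdot 1 \left(-2\right) \left(-117 + 5 \sqrt{5}\right) = - \frac{-117 + 5 \sqrt{5}}{3} = 39 - \frac{5 \sqrt{5}}{3}$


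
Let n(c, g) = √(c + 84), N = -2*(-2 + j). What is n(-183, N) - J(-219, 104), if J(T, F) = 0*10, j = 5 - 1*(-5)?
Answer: 3*I*√11 ≈ 9.9499*I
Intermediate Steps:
j = 10 (j = 5 + 5 = 10)
J(T, F) = 0
N = -16 (N = -2*(-2 + 10) = -2*8 = -16)
n(c, g) = √(84 + c)
n(-183, N) - J(-219, 104) = √(84 - 183) - 1*0 = √(-99) + 0 = 3*I*√11 + 0 = 3*I*√11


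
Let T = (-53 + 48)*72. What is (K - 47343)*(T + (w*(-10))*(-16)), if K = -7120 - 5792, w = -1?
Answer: 31332600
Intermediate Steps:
K = -12912
T = -360 (T = -5*72 = -360)
(K - 47343)*(T + (w*(-10))*(-16)) = (-12912 - 47343)*(-360 - 1*(-10)*(-16)) = -60255*(-360 + 10*(-16)) = -60255*(-360 - 160) = -60255*(-520) = 31332600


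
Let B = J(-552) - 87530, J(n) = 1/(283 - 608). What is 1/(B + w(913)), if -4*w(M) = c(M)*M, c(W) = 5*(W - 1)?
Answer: -325/366713751 ≈ -8.8625e-7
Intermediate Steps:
J(n) = -1/325 (J(n) = 1/(-325) = -1/325)
c(W) = -5 + 5*W (c(W) = 5*(-1 + W) = -5 + 5*W)
B = -28447251/325 (B = -1/325 - 87530 = -28447251/325 ≈ -87530.)
w(M) = -M*(-5 + 5*M)/4 (w(M) = -(-5 + 5*M)*M/4 = -M*(-5 + 5*M)/4)
1/(B + w(913)) = 1/(-28447251/325 + (5/4)*913*(1 - 1*913)) = 1/(-28447251/325 + (5/4)*913*(1 - 913)) = 1/(-28447251/325 + (5/4)*913*(-912)) = 1/(-28447251/325 - 1040820) = 1/(-366713751/325) = -325/366713751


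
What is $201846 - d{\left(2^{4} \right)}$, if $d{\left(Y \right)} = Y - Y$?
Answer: $201846$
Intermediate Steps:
$d{\left(Y \right)} = 0$
$201846 - d{\left(2^{4} \right)} = 201846 - 0 = 201846 + 0 = 201846$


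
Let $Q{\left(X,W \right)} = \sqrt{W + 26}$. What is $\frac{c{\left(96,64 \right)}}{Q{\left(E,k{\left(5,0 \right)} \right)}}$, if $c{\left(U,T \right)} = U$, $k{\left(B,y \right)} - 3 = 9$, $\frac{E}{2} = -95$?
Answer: $\frac{48 \sqrt{38}}{19} \approx 15.573$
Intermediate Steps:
$E = -190$ ($E = 2 \left(-95\right) = -190$)
$k{\left(B,y \right)} = 12$ ($k{\left(B,y \right)} = 3 + 9 = 12$)
$Q{\left(X,W \right)} = \sqrt{26 + W}$
$\frac{c{\left(96,64 \right)}}{Q{\left(E,k{\left(5,0 \right)} \right)}} = \frac{96}{\sqrt{26 + 12}} = \frac{96}{\sqrt{38}} = 96 \frac{\sqrt{38}}{38} = \frac{48 \sqrt{38}}{19}$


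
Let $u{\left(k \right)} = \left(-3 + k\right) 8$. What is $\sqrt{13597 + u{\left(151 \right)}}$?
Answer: $\sqrt{14781} \approx 121.58$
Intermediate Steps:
$u{\left(k \right)} = -24 + 8 k$
$\sqrt{13597 + u{\left(151 \right)}} = \sqrt{13597 + \left(-24 + 8 \cdot 151\right)} = \sqrt{13597 + \left(-24 + 1208\right)} = \sqrt{13597 + 1184} = \sqrt{14781}$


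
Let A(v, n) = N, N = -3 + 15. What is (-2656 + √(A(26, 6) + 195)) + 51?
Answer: -2605 + 3*√23 ≈ -2590.6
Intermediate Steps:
N = 12
A(v, n) = 12
(-2656 + √(A(26, 6) + 195)) + 51 = (-2656 + √(12 + 195)) + 51 = (-2656 + √207) + 51 = (-2656 + 3*√23) + 51 = -2605 + 3*√23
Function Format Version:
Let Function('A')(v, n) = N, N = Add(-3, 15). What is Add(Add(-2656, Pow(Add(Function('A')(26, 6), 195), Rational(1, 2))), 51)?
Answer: Add(-2605, Mul(3, Pow(23, Rational(1, 2)))) ≈ -2590.6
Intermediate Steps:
N = 12
Function('A')(v, n) = 12
Add(Add(-2656, Pow(Add(Function('A')(26, 6), 195), Rational(1, 2))), 51) = Add(Add(-2656, Pow(Add(12, 195), Rational(1, 2))), 51) = Add(Add(-2656, Pow(207, Rational(1, 2))), 51) = Add(Add(-2656, Mul(3, Pow(23, Rational(1, 2)))), 51) = Add(-2605, Mul(3, Pow(23, Rational(1, 2))))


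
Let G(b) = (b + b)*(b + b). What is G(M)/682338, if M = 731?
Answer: 1068722/341169 ≈ 3.1325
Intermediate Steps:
G(b) = 4*b² (G(b) = (2*b)*(2*b) = 4*b²)
G(M)/682338 = (4*731²)/682338 = (4*534361)*(1/682338) = 2137444*(1/682338) = 1068722/341169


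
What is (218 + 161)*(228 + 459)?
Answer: 260373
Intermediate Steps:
(218 + 161)*(228 + 459) = 379*687 = 260373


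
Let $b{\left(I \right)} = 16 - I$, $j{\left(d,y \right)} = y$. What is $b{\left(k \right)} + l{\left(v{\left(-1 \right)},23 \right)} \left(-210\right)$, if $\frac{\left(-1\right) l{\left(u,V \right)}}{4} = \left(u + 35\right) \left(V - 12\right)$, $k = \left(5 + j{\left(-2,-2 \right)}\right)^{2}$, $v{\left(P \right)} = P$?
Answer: $314167$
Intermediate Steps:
$k = 9$ ($k = \left(5 - 2\right)^{2} = 3^{2} = 9$)
$l{\left(u,V \right)} = - 4 \left(-12 + V\right) \left(35 + u\right)$ ($l{\left(u,V \right)} = - 4 \left(u + 35\right) \left(V - 12\right) = - 4 \left(35 + u\right) \left(-12 + V\right) = - 4 \left(-12 + V\right) \left(35 + u\right)$)
$b{\left(k \right)} + l{\left(v{\left(-1 \right)},23 \right)} \left(-210\right) = \left(16 - 9\right) + \left(1680 - 3220 + 48 \left(-1\right) - 92 \left(-1\right)\right) \left(-210\right) = \left(16 - 9\right) + \left(1680 - 3220 - 48 + 92\right) \left(-210\right) = 7 - -314160 = 7 + 314160 = 314167$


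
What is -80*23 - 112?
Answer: -1952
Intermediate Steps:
-80*23 - 112 = -1840 - 112 = -1952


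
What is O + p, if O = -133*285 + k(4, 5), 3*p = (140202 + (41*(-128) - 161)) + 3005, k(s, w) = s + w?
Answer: 24110/3 ≈ 8036.7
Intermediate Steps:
p = 137798/3 (p = ((140202 + (41*(-128) - 161)) + 3005)/3 = ((140202 + (-5248 - 161)) + 3005)/3 = ((140202 - 5409) + 3005)/3 = (134793 + 3005)/3 = (⅓)*137798 = 137798/3 ≈ 45933.)
O = -37896 (O = -133*285 + (4 + 5) = -37905 + 9 = -37896)
O + p = -37896 + 137798/3 = 24110/3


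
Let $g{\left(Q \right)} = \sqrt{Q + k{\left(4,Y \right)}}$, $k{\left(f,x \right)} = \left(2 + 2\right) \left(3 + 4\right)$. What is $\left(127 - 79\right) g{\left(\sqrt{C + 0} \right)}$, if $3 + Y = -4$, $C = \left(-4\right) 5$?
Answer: $48 \sqrt{28 + 2 i \sqrt{5}} \approx 254.8 + 20.22 i$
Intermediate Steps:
$C = -20$
$Y = -7$ ($Y = -3 - 4 = -7$)
$k{\left(f,x \right)} = 28$ ($k{\left(f,x \right)} = 4 \cdot 7 = 28$)
$g{\left(Q \right)} = \sqrt{28 + Q}$ ($g{\left(Q \right)} = \sqrt{Q + 28} = \sqrt{28 + Q}$)
$\left(127 - 79\right) g{\left(\sqrt{C + 0} \right)} = \left(127 - 79\right) \sqrt{28 + \sqrt{-20 + 0}} = 48 \sqrt{28 + \sqrt{-20}} = 48 \sqrt{28 + 2 i \sqrt{5}}$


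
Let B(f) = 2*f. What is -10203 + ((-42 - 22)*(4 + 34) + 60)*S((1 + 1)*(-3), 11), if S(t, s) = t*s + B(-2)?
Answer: 155837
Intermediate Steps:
S(t, s) = -4 + s*t (S(t, s) = t*s + 2*(-2) = s*t - 4 = -4 + s*t)
-10203 + ((-42 - 22)*(4 + 34) + 60)*S((1 + 1)*(-3), 11) = -10203 + ((-42 - 22)*(4 + 34) + 60)*(-4 + 11*((1 + 1)*(-3))) = -10203 + (-64*38 + 60)*(-4 + 11*(2*(-3))) = -10203 + (-2432 + 60)*(-4 + 11*(-6)) = -10203 - 2372*(-4 - 66) = -10203 - 2372*(-70) = -10203 + 166040 = 155837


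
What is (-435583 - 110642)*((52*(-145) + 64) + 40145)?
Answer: -17844624525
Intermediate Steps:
(-435583 - 110642)*((52*(-145) + 64) + 40145) = -546225*((-7540 + 64) + 40145) = -546225*(-7476 + 40145) = -546225*32669 = -17844624525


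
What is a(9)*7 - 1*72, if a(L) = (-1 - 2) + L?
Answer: -30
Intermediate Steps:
a(L) = -3 + L
a(9)*7 - 1*72 = (-3 + 9)*7 - 1*72 = 6*7 - 72 = 42 - 72 = -30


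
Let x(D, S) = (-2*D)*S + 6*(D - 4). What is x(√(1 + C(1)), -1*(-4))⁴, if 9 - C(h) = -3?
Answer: 514192 + 120576*√13 ≈ 9.4894e+5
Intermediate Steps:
C(h) = 12 (C(h) = 9 - 1*(-3) = 9 + 3 = 12)
x(D, S) = -24 + 6*D - 2*D*S (x(D, S) = -2*D*S + 6*(-4 + D) = -2*D*S + (-24 + 6*D) = -24 + 6*D - 2*D*S)
x(√(1 + C(1)), -1*(-4))⁴ = (-24 + 6*√(1 + 12) - 2*√(1 + 12)*(-1*(-4)))⁴ = (-24 + 6*√13 - 2*√13*4)⁴ = (-24 + 6*√13 - 8*√13)⁴ = (-24 - 2*√13)⁴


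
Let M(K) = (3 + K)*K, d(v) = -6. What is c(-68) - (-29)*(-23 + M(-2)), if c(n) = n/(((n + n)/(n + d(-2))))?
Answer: -762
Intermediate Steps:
M(K) = K*(3 + K)
c(n) = -3 + n/2 (c(n) = n/(((n + n)/(n - 6))) = n/(((2*n)/(-6 + n))) = n/((2*n/(-6 + n))) = n*((-6 + n)/(2*n)) = -3 + n/2)
c(-68) - (-29)*(-23 + M(-2)) = (-3 + (½)*(-68)) - (-29)*(-23 - 2*(3 - 2)) = (-3 - 34) - (-29)*(-23 - 2*1) = -37 - (-29)*(-23 - 2) = -37 - (-29)*(-25) = -37 - 1*725 = -37 - 725 = -762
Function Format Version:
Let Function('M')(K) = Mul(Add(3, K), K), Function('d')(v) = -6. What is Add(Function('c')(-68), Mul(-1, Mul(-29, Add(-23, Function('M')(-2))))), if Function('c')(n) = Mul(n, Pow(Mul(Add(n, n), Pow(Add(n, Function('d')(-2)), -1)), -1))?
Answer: -762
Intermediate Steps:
Function('M')(K) = Mul(K, Add(3, K))
Function('c')(n) = Add(-3, Mul(Rational(1, 2), n)) (Function('c')(n) = Mul(n, Pow(Mul(Add(n, n), Pow(Add(n, -6), -1)), -1)) = Mul(n, Pow(Mul(Mul(2, n), Pow(Add(-6, n), -1)), -1)) = Mul(n, Pow(Mul(2, n, Pow(Add(-6, n), -1)), -1)) = Mul(n, Mul(Rational(1, 2), Pow(n, -1), Add(-6, n))) = Add(-3, Mul(Rational(1, 2), n)))
Add(Function('c')(-68), Mul(-1, Mul(-29, Add(-23, Function('M')(-2))))) = Add(Add(-3, Mul(Rational(1, 2), -68)), Mul(-1, Mul(-29, Add(-23, Mul(-2, Add(3, -2)))))) = Add(Add(-3, -34), Mul(-1, Mul(-29, Add(-23, Mul(-2, 1))))) = Add(-37, Mul(-1, Mul(-29, Add(-23, -2)))) = Add(-37, Mul(-1, Mul(-29, -25))) = Add(-37, Mul(-1, 725)) = Add(-37, -725) = -762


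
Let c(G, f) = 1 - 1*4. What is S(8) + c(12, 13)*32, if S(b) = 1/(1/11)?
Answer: -85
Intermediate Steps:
c(G, f) = -3 (c(G, f) = 1 - 4 = -3)
S(b) = 11 (S(b) = 1/(1/11) = 11)
S(8) + c(12, 13)*32 = 11 - 3*32 = 11 - 96 = -85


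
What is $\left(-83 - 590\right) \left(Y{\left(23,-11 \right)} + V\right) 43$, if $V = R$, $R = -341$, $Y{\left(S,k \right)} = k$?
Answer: $10186528$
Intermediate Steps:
$V = -341$
$\left(-83 - 590\right) \left(Y{\left(23,-11 \right)} + V\right) 43 = \left(-83 - 590\right) \left(-11 - 341\right) 43 = \left(-673\right) \left(-352\right) 43 = 236896 \cdot 43 = 10186528$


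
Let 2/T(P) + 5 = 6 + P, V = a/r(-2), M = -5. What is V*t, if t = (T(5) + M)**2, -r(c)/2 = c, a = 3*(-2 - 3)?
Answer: -245/3 ≈ -81.667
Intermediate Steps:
a = -15 (a = 3*(-5) = -15)
r(c) = -2*c
V = -15/4 (V = -15/((-2*(-2))) = -15/4 ≈ -3.7500)
T(P) = 2/(1 + P) (T(P) = 2/(-5 + (6 + P)) = 2/(1 + P))
t = 196/9 (t = (2/(1 + 5) - 5)**2 = (2/6 - 5)**2 = (2*(1/6) - 5)**2 = (1/3 - 5)**2 = (-14/3)**2 = 196/9 ≈ 21.778)
V*t = -15/4*196/9 = -245/3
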